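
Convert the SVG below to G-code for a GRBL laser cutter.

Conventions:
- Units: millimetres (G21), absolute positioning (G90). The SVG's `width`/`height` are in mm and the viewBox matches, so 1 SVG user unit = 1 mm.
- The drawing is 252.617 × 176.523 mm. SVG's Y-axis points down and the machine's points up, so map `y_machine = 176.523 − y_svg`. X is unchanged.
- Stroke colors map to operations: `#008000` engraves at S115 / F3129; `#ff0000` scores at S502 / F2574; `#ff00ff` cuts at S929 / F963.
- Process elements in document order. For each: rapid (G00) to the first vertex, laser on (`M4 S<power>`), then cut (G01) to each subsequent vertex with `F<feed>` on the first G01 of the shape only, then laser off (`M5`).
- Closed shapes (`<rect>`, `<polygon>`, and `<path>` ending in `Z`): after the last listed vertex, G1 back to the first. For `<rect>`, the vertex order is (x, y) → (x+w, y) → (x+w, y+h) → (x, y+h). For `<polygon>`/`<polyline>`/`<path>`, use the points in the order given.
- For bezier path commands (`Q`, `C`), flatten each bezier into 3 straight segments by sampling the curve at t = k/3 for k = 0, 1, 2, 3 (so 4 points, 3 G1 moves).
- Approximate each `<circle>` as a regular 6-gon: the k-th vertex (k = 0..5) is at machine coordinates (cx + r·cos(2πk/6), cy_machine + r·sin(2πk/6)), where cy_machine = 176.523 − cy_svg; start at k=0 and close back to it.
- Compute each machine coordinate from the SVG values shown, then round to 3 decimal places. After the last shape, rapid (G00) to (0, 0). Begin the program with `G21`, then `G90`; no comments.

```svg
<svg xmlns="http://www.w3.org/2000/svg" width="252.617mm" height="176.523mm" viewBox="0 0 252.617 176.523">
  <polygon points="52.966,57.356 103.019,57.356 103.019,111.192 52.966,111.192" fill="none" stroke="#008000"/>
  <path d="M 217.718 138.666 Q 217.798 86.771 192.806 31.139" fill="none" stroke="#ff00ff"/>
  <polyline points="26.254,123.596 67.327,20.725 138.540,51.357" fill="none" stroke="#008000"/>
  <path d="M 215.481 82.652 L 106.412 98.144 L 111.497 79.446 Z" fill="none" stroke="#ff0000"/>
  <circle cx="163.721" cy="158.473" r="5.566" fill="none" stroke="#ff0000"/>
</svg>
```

Since the viewBox matches the mm dimensions, user units are millimetres directly. The only transform is the Y-flip y_m = 176.523 − y_svg.

Shape 1 is a rectangle drawn with `<polygon>`. Its stroke #008000 means engrave at S115, F3129. After flipping Y the toolpath is (52.966,119.167) → (103.019,119.167) → (103.019,65.331) → (52.966,65.331) → (52.966,119.167), returning to the start.

Shape 2 is a quadratic bezier drawn with `<path>`. Its stroke #ff00ff means cut at S929, F963. After flipping Y the toolpath is (217.718,37.857) → (214.986,72.869) → (206.682,108.711) → (192.806,145.384).

Shape 3 is a open polyline drawn with `<polyline>`. Its stroke #008000 means engrave at S115, F3129. After flipping Y the toolpath is (26.254,52.927) → (67.327,155.798) → (138.540,125.166).

Shape 4 is a closed polygon drawn with `<path>`. Its stroke #ff0000 means score at S502, F2574. After flipping Y the toolpath is (215.481,93.871) → (106.412,78.379) → (111.497,97.077) → (215.481,93.871), returning to the start.

Shape 5 is a circle drawn with `<circle>`. Its stroke #ff0000 means score at S502, F2574. After flipping Y the toolpath is (169.287,18.050) → (166.504,22.870) → (160.938,22.870) → (158.155,18.050) → (160.938,13.230) → (166.504,13.230) → (169.287,18.050), returning to the start.

G21
G90
G00 X52.966 Y119.167
M4 S115
G01 X103.019 Y119.167 F3129
G01 X103.019 Y65.331
G01 X52.966 Y65.331
G01 X52.966 Y119.167
M5
G00 X217.718 Y37.857
M4 S929
G01 X214.986 Y72.869 F963
G01 X206.682 Y108.711
G01 X192.806 Y145.384
M5
G00 X26.254 Y52.927
M4 S115
G01 X67.327 Y155.798 F3129
G01 X138.540 Y125.166
M5
G00 X215.481 Y93.871
M4 S502
G01 X106.412 Y78.379 F2574
G01 X111.497 Y97.077
G01 X215.481 Y93.871
M5
G00 X169.287 Y18.050
M4 S502
G01 X166.504 Y22.870 F2574
G01 X160.938 Y22.870
G01 X158.155 Y18.050
G01 X160.938 Y13.230
G01 X166.504 Y13.230
G01 X169.287 Y18.050
M5
G00 X0.000 Y0.000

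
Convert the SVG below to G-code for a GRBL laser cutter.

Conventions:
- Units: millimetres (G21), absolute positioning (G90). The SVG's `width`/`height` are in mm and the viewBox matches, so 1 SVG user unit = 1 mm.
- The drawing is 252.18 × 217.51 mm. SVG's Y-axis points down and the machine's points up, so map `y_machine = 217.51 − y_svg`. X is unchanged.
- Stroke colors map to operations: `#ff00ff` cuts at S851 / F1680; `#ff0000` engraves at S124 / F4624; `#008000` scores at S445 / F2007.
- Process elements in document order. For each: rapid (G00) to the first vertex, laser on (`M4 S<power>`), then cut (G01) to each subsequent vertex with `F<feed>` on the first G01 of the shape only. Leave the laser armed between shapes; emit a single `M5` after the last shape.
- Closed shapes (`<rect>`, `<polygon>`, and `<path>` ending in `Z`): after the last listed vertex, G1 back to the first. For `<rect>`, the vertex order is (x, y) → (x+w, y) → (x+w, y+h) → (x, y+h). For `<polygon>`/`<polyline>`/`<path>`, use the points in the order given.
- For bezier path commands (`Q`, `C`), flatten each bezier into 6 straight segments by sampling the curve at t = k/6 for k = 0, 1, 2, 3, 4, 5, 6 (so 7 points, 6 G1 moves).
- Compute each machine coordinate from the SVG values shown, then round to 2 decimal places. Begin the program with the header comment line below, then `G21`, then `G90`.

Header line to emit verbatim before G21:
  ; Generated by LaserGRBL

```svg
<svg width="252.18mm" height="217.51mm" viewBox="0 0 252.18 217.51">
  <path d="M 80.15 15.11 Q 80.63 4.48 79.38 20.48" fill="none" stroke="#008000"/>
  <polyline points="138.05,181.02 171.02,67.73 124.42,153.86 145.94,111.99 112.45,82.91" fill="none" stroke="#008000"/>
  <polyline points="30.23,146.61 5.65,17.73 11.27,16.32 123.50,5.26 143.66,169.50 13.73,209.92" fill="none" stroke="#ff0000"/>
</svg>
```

Since the viewBox matches the mm dimensions, user units are millimetres directly. The only transform is the Y-flip y_m = 217.51 − y_svg.

Shape 1 is a quadratic bezier drawn with `<path>`. Its stroke #008000 means score at S445, F2007. After flipping Y the toolpath is (80.15,202.40) → (80.26,205.20) → (80.28,206.53) → (80.20,206.37) → (80.02,204.74) → (79.75,201.62) → (79.38,197.03).

Shape 2 is a open polyline drawn with `<polyline>`. Its stroke #008000 means score at S445, F2007. After flipping Y the toolpath is (138.05,36.49) → (171.02,149.78) → (124.42,63.65) → (145.94,105.52) → (112.45,134.60).

Shape 3 is a open polyline drawn with `<polyline>`. Its stroke #ff0000 means engrave at S124, F4624. After flipping Y the toolpath is (30.23,70.90) → (5.65,199.78) → (11.27,201.19) → (123.50,212.25) → (143.66,48.01) → (13.73,7.59).

; Generated by LaserGRBL
G21
G90
G00 X80.15 Y202.40
M4 S445
G01 X80.26 Y205.20 F2007
G01 X80.28 Y206.53
G01 X80.20 Y206.37
G01 X80.02 Y204.74
G01 X79.75 Y201.62
G01 X79.38 Y197.03
G00 X138.05 Y36.49
M4 S445
G01 X171.02 Y149.78 F2007
G01 X124.42 Y63.65
G01 X145.94 Y105.52
G01 X112.45 Y134.60
G00 X30.23 Y70.90
M4 S124
G01 X5.65 Y199.78 F4624
G01 X11.27 Y201.19
G01 X123.50 Y212.25
G01 X143.66 Y48.01
G01 X13.73 Y7.59
M5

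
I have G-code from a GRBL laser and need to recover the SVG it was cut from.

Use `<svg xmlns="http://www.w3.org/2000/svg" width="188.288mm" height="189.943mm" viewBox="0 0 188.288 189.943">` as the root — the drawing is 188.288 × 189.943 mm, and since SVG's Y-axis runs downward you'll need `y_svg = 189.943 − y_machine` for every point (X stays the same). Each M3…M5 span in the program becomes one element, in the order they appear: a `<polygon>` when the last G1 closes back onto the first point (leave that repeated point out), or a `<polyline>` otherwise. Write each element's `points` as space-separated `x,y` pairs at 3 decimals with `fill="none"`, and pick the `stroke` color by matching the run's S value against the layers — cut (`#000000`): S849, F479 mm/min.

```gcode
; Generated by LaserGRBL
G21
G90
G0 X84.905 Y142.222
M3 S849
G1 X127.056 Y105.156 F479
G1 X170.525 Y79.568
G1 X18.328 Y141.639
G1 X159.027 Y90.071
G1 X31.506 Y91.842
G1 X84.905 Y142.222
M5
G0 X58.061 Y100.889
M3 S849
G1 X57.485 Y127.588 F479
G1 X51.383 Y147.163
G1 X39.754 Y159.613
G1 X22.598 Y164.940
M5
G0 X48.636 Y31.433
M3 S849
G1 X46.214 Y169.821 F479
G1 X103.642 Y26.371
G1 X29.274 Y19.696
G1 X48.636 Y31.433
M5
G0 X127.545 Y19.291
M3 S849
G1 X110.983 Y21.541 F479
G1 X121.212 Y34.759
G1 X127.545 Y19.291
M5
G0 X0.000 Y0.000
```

Machine Y-up, SVG Y-down with viewBox height 189.943, so y_svg = 189.943 − y_machine; X carries over. Every run uses S849, so all elements get stroke `#000000` (cut).

Run 1: The run returns to its start, so emit a `<polygon>` with points (Y-flipped): 84.905,47.721 127.056,84.787 170.525,110.375 18.328,48.304 159.027,99.872 31.506,98.101.

Run 2: The run is open, so emit a `<polyline>` with points (Y-flipped): 58.061,89.054 57.485,62.355 51.383,42.780 39.754,30.330 22.598,25.003.

Run 3: The run returns to its start, so emit a `<polygon>` with points (Y-flipped): 48.636,158.510 46.214,20.122 103.642,163.572 29.274,170.247.

Run 4: The run returns to its start, so emit a `<polygon>` with points (Y-flipped): 127.545,170.652 110.983,168.402 121.212,155.184.

<svg xmlns="http://www.w3.org/2000/svg" width="188.288mm" height="189.943mm" viewBox="0 0 188.288 189.943">
  <polygon points="84.905,47.721 127.056,84.787 170.525,110.375 18.328,48.304 159.027,99.872 31.506,98.101" fill="none" stroke="#000000"/>
  <polyline points="58.061,89.054 57.485,62.355 51.383,42.780 39.754,30.330 22.598,25.003" fill="none" stroke="#000000"/>
  <polygon points="48.636,158.510 46.214,20.122 103.642,163.572 29.274,170.247" fill="none" stroke="#000000"/>
  <polygon points="127.545,170.652 110.983,168.402 121.212,155.184" fill="none" stroke="#000000"/>
</svg>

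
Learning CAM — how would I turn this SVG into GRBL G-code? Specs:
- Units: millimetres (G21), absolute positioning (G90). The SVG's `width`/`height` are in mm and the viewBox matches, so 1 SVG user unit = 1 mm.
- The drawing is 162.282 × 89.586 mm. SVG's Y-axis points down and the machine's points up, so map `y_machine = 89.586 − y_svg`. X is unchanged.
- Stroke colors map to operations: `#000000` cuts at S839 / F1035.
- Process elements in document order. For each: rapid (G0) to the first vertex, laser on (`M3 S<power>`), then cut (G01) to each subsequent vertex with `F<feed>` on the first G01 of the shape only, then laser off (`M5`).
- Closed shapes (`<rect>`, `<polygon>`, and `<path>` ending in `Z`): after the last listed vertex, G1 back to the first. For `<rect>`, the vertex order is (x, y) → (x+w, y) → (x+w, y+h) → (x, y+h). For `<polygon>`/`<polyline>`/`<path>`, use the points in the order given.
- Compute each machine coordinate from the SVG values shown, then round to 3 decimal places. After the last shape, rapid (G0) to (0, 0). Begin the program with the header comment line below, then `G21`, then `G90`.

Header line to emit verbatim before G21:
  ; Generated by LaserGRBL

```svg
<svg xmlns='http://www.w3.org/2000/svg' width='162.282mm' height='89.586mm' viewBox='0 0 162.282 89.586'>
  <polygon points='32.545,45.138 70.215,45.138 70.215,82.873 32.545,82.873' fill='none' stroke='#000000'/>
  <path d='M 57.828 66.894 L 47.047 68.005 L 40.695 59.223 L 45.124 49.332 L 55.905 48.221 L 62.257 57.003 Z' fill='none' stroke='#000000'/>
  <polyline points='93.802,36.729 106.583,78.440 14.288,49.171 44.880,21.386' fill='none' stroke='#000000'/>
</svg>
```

viewBox `0 0 162.282 89.586` with mm width/height → 1 unit = 1 mm. Flip: y_m = 89.586 − y_svg.

**Shape 1** — `<polygon>` rectangle, stroke `#000000` → cut (S839, F1035). Machine vertices: (32.545,44.448) → (70.215,44.448) → (70.215,6.713) → (32.545,6.713) → (32.545,44.448). Closed: final G1 returns to the first vertex.

**Shape 2** — `<path>` regular polygon, stroke `#000000` → cut (S839, F1035). Machine vertices: (57.828,22.692) → (47.047,21.581) → (40.695,30.363) → (45.124,40.254) → (55.905,41.365) → (62.257,32.583) → (57.828,22.692). Closed: final G1 returns to the first vertex.

**Shape 3** — `<polyline>` open polyline, stroke `#000000` → cut (S839, F1035). Machine vertices: (93.802,52.857) → (106.583,11.146) → (14.288,40.415) → (44.880,68.200). Open path.

; Generated by LaserGRBL
G21
G90
G0 X32.545 Y44.448
M3 S839
G01 X70.215 Y44.448 F1035
G01 X70.215 Y6.713
G01 X32.545 Y6.713
G01 X32.545 Y44.448
M5
G0 X57.828 Y22.692
M3 S839
G01 X47.047 Y21.581 F1035
G01 X40.695 Y30.363
G01 X45.124 Y40.254
G01 X55.905 Y41.365
G01 X62.257 Y32.583
G01 X57.828 Y22.692
M5
G0 X93.802 Y52.857
M3 S839
G01 X106.583 Y11.146 F1035
G01 X14.288 Y40.415
G01 X44.880 Y68.200
M5
G0 X0.000 Y0.000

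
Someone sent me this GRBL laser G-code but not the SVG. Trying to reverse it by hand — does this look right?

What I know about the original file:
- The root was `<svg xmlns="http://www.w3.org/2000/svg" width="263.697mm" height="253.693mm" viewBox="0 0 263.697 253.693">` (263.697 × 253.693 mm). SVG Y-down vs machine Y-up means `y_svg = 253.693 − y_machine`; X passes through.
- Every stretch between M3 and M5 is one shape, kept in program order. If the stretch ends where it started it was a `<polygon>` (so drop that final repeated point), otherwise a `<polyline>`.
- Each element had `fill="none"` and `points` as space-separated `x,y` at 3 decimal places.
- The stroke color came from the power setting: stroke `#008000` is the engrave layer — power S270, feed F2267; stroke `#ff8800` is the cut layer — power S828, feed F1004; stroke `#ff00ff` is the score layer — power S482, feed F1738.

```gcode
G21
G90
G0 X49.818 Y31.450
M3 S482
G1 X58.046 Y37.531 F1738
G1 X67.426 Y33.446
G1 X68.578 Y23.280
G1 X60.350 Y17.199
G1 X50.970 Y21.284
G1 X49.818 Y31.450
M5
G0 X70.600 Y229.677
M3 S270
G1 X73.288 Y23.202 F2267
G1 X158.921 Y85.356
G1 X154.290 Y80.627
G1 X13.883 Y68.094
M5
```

<svg xmlns="http://www.w3.org/2000/svg" width="263.697mm" height="253.693mm" viewBox="0 0 263.697 253.693">
  <polygon points="49.818,222.243 58.046,216.162 67.426,220.247 68.578,230.413 60.350,236.494 50.970,232.409" fill="none" stroke="#ff00ff"/>
  <polyline points="70.600,24.016 73.288,230.491 158.921,168.337 154.290,173.066 13.883,185.599" fill="none" stroke="#008000"/>
</svg>

y_svg = 253.693 − y_m.

[1] S482→`#ff00ff` (score); closed run; points: 49.818,222.243 58.046,216.162 67.426,220.247 68.578,230.413 60.350,236.494 50.970,232.409

[2] S270→`#008000` (engrave); open run; points: 70.600,24.016 73.288,230.491 158.921,168.337 154.290,173.066 13.883,185.599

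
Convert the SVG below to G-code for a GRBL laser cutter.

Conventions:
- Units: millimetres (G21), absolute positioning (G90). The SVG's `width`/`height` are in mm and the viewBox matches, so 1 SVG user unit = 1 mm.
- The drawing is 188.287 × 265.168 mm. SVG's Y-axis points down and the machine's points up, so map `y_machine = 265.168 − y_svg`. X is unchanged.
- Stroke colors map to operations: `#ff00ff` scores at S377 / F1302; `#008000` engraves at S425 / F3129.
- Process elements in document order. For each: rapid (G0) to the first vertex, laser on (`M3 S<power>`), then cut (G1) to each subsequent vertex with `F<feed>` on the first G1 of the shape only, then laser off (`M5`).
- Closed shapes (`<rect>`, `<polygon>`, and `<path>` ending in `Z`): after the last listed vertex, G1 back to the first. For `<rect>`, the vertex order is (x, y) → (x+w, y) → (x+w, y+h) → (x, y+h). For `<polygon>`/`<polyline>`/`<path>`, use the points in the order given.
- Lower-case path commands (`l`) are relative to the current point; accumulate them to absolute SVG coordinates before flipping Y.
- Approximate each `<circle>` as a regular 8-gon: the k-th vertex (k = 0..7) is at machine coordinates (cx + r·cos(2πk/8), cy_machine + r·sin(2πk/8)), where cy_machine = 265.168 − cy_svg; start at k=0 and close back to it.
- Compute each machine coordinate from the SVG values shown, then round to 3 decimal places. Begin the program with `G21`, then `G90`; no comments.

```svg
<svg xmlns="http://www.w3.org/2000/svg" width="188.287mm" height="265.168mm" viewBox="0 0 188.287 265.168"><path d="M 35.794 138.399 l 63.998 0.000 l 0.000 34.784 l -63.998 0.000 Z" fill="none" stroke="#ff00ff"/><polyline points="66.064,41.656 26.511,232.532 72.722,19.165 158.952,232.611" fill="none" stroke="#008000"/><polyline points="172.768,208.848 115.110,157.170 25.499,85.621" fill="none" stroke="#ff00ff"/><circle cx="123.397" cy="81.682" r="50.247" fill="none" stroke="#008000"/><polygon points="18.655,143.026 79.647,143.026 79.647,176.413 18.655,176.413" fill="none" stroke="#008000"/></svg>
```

G21
G90
G0 X35.794 Y126.769
M3 S377
G1 X99.792 Y126.769 F1302
G1 X99.792 Y91.985
G1 X35.794 Y91.985
G1 X35.794 Y126.769
M5
G0 X66.064 Y223.512
M3 S425
G1 X26.511 Y32.636 F3129
G1 X72.722 Y246.003
G1 X158.952 Y32.557
M5
G0 X172.768 Y56.320
M3 S377
G1 X115.110 Y107.998 F1302
G1 X25.499 Y179.547
M5
G0 X173.644 Y183.486
M3 S425
G1 X158.927 Y219.016 F3129
G1 X123.397 Y233.733
G1 X87.867 Y219.016
G1 X73.150 Y183.486
G1 X87.867 Y147.956
G1 X123.397 Y133.239
G1 X158.927 Y147.956
G1 X173.644 Y183.486
M5
G0 X18.655 Y122.142
M3 S425
G1 X79.647 Y122.142 F3129
G1 X79.647 Y88.755
G1 X18.655 Y88.755
G1 X18.655 Y122.142
M5

viewBox `0 0 188.287 265.168` with mm width/height → 1 unit = 1 mm. Flip: y_m = 265.168 − y_svg.

**Shape 1** — `<path>` rectangle, stroke `#ff00ff` → score (S377, F1302). Machine vertices: (35.794,126.769) → (99.792,126.769) → (99.792,91.985) → (35.794,91.985) → (35.794,126.769). Closed: final G1 returns to the first vertex.

**Shape 2** — `<polyline>` open polyline, stroke `#008000` → engrave (S425, F3129). Machine vertices: (66.064,223.512) → (26.511,32.636) → (72.722,246.003) → (158.952,32.557). Open path.

**Shape 3** — `<polyline>` open polyline, stroke `#ff00ff` → score (S377, F1302). Machine vertices: (172.768,56.320) → (115.110,107.998) → (25.499,179.547). Open path.

**Shape 4** — `<circle>` circle, stroke `#008000` → engrave (S425, F3129). Machine vertices: (173.644,183.486) → (158.927,219.016) → (123.397,233.733) → (87.867,219.016) → (73.150,183.486) → (87.867,147.956) → (123.397,133.239) → (158.927,147.956) → (173.644,183.486). Closed: final G1 returns to the first vertex.

**Shape 5** — `<polygon>` rectangle, stroke `#008000` → engrave (S425, F3129). Machine vertices: (18.655,122.142) → (79.647,122.142) → (79.647,88.755) → (18.655,88.755) → (18.655,122.142). Closed: final G1 returns to the first vertex.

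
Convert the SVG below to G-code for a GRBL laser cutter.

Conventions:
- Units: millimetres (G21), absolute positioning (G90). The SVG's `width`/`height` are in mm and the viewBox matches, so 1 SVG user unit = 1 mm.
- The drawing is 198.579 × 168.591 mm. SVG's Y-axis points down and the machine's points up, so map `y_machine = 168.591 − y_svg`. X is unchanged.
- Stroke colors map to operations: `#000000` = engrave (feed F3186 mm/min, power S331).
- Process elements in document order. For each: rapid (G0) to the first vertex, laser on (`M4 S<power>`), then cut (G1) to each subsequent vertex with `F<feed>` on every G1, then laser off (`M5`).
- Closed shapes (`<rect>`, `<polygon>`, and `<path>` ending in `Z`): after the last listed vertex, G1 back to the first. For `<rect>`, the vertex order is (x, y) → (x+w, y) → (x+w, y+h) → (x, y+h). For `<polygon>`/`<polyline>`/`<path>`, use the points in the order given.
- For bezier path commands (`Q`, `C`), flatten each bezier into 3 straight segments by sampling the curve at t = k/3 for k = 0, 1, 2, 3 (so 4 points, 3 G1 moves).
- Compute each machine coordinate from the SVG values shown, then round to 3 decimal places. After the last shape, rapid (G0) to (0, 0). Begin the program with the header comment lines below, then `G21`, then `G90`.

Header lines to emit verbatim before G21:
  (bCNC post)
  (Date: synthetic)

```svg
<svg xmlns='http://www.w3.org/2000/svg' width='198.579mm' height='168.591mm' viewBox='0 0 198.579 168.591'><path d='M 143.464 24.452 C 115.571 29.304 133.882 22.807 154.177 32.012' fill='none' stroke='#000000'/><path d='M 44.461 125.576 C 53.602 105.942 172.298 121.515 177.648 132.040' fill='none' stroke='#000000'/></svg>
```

Since the viewBox matches the mm dimensions, user units are millimetres directly. The only transform is the Y-flip y_m = 168.591 − y_svg.

Shape 1 is a cubic bezier drawn with `<path>`. Its stroke #000000 means engrave at S331, F3186. After flipping Y the toolpath is (143.464,144.139) → (129.335,142.068) → (136.181,141.552) → (154.177,136.579).

Shape 2 is a cubic bezier drawn with `<path>`. Its stroke #000000 means engrave at S331, F3186. After flipping Y the toolpath is (44.461,43.015) → (81.865,52.404) → (142.772,47.268) → (177.648,36.551).

(bCNC post)
(Date: synthetic)
G21
G90
G0 X143.464 Y144.139
M4 S331
G1 X129.335 Y142.068 F3186
G1 X136.181 Y141.552 F3186
G1 X154.177 Y136.579 F3186
M5
G0 X44.461 Y43.015
M4 S331
G1 X81.865 Y52.404 F3186
G1 X142.772 Y47.268 F3186
G1 X177.648 Y36.551 F3186
M5
G0 X0.000 Y0.000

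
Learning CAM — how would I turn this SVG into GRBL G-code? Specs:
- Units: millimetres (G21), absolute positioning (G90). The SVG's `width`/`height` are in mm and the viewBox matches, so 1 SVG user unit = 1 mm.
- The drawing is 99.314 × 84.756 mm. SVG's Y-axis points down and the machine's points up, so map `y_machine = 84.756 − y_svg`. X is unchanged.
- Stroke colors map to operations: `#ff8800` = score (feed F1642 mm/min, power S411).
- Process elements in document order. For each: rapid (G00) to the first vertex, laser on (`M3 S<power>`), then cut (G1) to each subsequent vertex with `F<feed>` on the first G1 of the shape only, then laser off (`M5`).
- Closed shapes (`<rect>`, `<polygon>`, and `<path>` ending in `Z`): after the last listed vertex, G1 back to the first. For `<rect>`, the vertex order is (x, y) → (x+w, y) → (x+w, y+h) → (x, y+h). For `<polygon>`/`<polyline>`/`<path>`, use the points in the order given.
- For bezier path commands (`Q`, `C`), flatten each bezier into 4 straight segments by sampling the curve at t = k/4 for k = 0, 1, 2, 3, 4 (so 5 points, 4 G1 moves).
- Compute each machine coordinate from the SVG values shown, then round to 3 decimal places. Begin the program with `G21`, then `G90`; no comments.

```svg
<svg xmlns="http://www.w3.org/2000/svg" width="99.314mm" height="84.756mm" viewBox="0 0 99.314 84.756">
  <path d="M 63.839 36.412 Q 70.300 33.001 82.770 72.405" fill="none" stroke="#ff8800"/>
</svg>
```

viewBox `0 0 99.314 84.756` with mm width/height → 1 unit = 1 mm. Flip: y_m = 84.756 − y_svg.

**Shape 1** — `<path>` quadratic bezier, stroke `#ff8800` → score (S411, F1642). Control points (SVG): P0=(63.839,36.412), P1=(70.300,33.001), P2=(82.770,72.405); sampled at t=k/4. Machine vertices: (63.839,48.344) → (67.445,47.374) → (71.802,41.051) → (76.911,29.377) → (82.770,12.351). Open path.

G21
G90
G00 X63.839 Y48.344
M3 S411
G1 X67.445 Y47.374 F1642
G1 X71.802 Y41.051
G1 X76.911 Y29.377
G1 X82.770 Y12.351
M5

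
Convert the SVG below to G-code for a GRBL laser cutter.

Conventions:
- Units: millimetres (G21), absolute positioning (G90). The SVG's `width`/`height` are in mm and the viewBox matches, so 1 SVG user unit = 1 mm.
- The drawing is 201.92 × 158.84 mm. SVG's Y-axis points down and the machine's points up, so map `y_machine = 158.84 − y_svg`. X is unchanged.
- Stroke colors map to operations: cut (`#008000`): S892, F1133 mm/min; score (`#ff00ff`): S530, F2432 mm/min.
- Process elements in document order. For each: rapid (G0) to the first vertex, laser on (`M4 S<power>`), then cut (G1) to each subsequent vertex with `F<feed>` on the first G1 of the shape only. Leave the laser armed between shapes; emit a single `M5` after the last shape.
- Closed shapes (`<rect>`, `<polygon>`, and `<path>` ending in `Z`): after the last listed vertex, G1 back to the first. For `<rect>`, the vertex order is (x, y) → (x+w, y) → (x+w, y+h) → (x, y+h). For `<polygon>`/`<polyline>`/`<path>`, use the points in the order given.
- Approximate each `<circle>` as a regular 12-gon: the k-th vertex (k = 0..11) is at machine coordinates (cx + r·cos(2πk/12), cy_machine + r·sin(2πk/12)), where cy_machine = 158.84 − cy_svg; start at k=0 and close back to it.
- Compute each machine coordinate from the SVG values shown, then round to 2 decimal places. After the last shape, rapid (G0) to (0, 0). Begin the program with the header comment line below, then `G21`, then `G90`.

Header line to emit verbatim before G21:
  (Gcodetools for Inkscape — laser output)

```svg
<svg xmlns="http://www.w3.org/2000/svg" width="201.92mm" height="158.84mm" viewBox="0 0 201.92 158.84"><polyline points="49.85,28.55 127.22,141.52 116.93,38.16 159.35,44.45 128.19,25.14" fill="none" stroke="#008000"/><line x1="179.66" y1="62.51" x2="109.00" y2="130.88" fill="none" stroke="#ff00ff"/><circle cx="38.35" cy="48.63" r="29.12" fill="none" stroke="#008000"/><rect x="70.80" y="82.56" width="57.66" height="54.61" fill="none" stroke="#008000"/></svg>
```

(Gcodetools for Inkscape — laser output)
G21
G90
G0 X49.85 Y130.29
M4 S892
G1 X127.22 Y17.32 F1133
G1 X116.93 Y120.68
G1 X159.35 Y114.39
G1 X128.19 Y133.70
G0 X179.66 Y96.33
M4 S530
G1 X109.00 Y27.96 F2432
G0 X67.47 Y110.21
M4 S892
G1 X63.57 Y124.77 F1133
G1 X52.91 Y135.43
G1 X38.35 Y139.33
G1 X23.79 Y135.43
G1 X13.13 Y124.77
G1 X9.23 Y110.21
G1 X13.13 Y95.65
G1 X23.79 Y84.99
G1 X38.35 Y81.09
G1 X52.91 Y84.99
G1 X63.57 Y95.65
G1 X67.47 Y110.21
G0 X70.80 Y76.28
M4 S892
G1 X128.46 Y76.28 F1133
G1 X128.46 Y21.67
G1 X70.80 Y21.67
G1 X70.80 Y76.28
M5
G0 X0.00 Y0.00

1 u = 1 mm; y_m = 158.84 − y.

[1] `<polyline>` open polyline, #008000→cut S892 F1133: (49.85,130.29) → (127.22,17.32) → (116.93,120.68) → (159.35,114.39) → (128.19,133.70)

[2] `<line>` line segment, #ff00ff→score S530 F2432: (179.66,96.33) → (109.00,27.96)

[3] `<circle>` circle, #008000→cut S892 F1133: (67.47,110.21) → (63.57,124.77) → (52.91,135.43) → (38.35,139.33) → (23.79,135.43) → (13.13,124.77) → (9.23,110.21) → (13.13,95.65) → (23.79,84.99) → (38.35,81.09) → (52.91,84.99) → (63.57,95.65) → (67.47,110.21) (closed)

[4] `<rect>` rectangle, #008000→cut S892 F1133: (70.80,76.28) → (128.46,76.28) → (128.46,21.67) → (70.80,21.67) → (70.80,76.28) (closed)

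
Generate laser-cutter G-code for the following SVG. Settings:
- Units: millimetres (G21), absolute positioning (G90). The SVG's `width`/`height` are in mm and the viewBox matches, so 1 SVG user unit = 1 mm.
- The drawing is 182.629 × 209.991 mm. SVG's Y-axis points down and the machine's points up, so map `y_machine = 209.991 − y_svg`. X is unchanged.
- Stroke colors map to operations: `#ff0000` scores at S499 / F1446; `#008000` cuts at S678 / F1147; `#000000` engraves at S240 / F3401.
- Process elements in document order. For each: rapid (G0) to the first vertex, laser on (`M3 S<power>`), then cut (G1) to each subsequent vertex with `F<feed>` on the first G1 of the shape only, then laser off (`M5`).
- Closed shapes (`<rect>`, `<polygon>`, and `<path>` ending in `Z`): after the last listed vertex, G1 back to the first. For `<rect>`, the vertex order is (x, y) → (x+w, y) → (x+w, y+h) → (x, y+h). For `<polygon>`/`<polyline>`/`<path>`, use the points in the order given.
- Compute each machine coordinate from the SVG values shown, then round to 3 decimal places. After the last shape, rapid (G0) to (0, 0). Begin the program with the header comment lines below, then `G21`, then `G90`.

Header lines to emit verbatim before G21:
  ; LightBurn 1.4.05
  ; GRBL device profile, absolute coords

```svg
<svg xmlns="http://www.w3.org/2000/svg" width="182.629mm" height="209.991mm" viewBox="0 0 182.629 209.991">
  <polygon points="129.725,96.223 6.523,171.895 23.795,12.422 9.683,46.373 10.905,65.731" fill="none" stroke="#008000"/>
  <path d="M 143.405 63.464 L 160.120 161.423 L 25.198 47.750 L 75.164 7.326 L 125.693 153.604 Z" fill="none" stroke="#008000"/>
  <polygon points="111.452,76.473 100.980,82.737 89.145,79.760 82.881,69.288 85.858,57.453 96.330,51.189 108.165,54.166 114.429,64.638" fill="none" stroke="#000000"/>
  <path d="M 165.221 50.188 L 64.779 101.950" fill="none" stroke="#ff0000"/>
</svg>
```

; LightBurn 1.4.05
; GRBL device profile, absolute coords
G21
G90
G0 X129.725 Y113.768
M3 S678
G1 X6.523 Y38.096 F1147
G1 X23.795 Y197.569
G1 X9.683 Y163.618
G1 X10.905 Y144.260
G1 X129.725 Y113.768
M5
G0 X143.405 Y146.527
M3 S678
G1 X160.120 Y48.568 F1147
G1 X25.198 Y162.241
G1 X75.164 Y202.665
G1 X125.693 Y56.387
G1 X143.405 Y146.527
M5
G0 X111.452 Y133.518
M3 S240
G1 X100.980 Y127.254 F3401
G1 X89.145 Y130.231
G1 X82.881 Y140.703
G1 X85.858 Y152.538
G1 X96.330 Y158.802
G1 X108.165 Y155.825
G1 X114.429 Y145.353
G1 X111.452 Y133.518
M5
G0 X165.221 Y159.803
M3 S499
G1 X64.779 Y108.041 F1446
M5
G0 X0.000 Y0.000

Since the viewBox matches the mm dimensions, user units are millimetres directly. The only transform is the Y-flip y_m = 209.991 − y_svg.

Shape 1 is a closed polygon drawn with `<polygon>`. Its stroke #008000 means cut at S678, F1147. After flipping Y the toolpath is (129.725,113.768) → (6.523,38.096) → (23.795,197.569) → (9.683,163.618) → (10.905,144.260) → (129.725,113.768), returning to the start.

Shape 2 is a closed polygon drawn with `<path>`. Its stroke #008000 means cut at S678, F1147. After flipping Y the toolpath is (143.405,146.527) → (160.120,48.568) → (25.198,162.241) → (75.164,202.665) → (125.693,56.387) → (143.405,146.527), returning to the start.

Shape 3 is a regular polygon drawn with `<polygon>`. Its stroke #000000 means engrave at S240, F3401. After flipping Y the toolpath is (111.452,133.518) → (100.980,127.254) → (89.145,130.231) → (82.881,140.703) → (85.858,152.538) → (96.330,158.802) → (108.165,155.825) → (114.429,145.353) → (111.452,133.518), returning to the start.

Shape 4 is a line segment drawn with `<path>`. Its stroke #ff0000 means score at S499, F1446. After flipping Y the toolpath is (165.221,159.803) → (64.779,108.041).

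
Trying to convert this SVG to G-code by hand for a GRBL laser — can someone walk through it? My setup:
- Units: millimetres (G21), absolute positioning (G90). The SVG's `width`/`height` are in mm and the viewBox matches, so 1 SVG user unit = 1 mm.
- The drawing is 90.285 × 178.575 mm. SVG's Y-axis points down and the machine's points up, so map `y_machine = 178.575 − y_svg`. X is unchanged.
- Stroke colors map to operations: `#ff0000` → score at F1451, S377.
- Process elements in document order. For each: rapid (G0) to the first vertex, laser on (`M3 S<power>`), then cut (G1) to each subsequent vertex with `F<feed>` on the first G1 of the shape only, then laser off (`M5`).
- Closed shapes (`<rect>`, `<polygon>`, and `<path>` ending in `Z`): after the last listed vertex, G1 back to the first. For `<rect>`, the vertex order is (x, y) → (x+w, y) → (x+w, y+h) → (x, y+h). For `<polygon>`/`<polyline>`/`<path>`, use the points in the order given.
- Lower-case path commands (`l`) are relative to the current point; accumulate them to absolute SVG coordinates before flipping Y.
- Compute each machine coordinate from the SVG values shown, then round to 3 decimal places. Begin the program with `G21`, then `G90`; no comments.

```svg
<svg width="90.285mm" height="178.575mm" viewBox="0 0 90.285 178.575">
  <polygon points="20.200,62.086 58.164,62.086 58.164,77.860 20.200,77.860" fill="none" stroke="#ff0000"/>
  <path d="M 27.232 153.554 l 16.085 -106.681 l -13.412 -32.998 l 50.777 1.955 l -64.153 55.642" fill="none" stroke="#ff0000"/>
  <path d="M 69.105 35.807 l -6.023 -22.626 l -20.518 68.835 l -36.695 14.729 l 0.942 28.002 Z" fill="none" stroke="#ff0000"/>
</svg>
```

viewBox `0 0 90.285 178.575` with mm width/height → 1 unit = 1 mm. Flip: y_m = 178.575 − y_svg.

**Shape 1** — `<polygon>` rectangle, stroke `#ff0000` → score (S377, F1451). Machine vertices: (20.200,116.489) → (58.164,116.489) → (58.164,100.715) → (20.200,100.715) → (20.200,116.489). Closed: final G1 returns to the first vertex.

**Shape 2** — `<path>` open polyline, stroke `#ff0000` → score (S377, F1451). Machine vertices: (27.232,25.021) → (43.317,131.702) → (29.905,164.700) → (80.682,162.745) → (16.529,107.103). Open path.

**Shape 3** — `<path>` closed polygon, stroke `#ff0000` → score (S377, F1451). Machine vertices: (69.105,142.768) → (63.082,165.394) → (42.564,96.559) → (5.869,81.830) → (6.811,53.828) → (69.105,142.768). Closed: final G1 returns to the first vertex.

G21
G90
G0 X20.200 Y116.489
M3 S377
G1 X58.164 Y116.489 F1451
G1 X58.164 Y100.715
G1 X20.200 Y100.715
G1 X20.200 Y116.489
M5
G0 X27.232 Y25.021
M3 S377
G1 X43.317 Y131.702 F1451
G1 X29.905 Y164.700
G1 X80.682 Y162.745
G1 X16.529 Y107.103
M5
G0 X69.105 Y142.768
M3 S377
G1 X63.082 Y165.394 F1451
G1 X42.564 Y96.559
G1 X5.869 Y81.830
G1 X6.811 Y53.828
G1 X69.105 Y142.768
M5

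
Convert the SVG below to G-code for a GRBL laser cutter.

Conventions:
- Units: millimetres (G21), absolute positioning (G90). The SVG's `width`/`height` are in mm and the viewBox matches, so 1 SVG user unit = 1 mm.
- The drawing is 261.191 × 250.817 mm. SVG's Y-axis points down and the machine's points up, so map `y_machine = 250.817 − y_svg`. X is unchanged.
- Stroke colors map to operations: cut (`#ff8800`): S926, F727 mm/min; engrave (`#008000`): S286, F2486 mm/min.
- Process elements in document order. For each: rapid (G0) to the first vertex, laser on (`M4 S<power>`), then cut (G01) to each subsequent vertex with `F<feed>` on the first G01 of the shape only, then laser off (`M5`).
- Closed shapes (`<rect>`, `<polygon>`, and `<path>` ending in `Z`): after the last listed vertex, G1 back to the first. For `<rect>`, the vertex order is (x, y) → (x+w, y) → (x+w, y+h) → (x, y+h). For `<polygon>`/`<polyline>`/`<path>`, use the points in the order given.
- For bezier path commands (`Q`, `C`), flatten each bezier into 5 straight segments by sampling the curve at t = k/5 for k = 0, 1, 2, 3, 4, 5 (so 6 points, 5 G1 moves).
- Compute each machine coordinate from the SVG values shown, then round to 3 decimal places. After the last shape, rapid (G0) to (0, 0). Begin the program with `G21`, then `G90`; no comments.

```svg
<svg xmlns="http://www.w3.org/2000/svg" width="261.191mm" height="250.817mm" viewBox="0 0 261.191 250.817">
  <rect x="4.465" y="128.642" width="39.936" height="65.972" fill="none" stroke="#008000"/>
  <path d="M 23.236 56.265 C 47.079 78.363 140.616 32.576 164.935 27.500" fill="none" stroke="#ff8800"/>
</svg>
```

Since the viewBox matches the mm dimensions, user units are millimetres directly. The only transform is the Y-flip y_m = 250.817 − y_svg.

Shape 1 is a rectangle drawn with `<rect>`. Its stroke #008000 means engrave at S286, F2486. After flipping Y the toolpath is (4.465,122.175) → (44.401,122.175) → (44.401,56.203) → (4.465,56.203) → (4.465,122.175), returning to the start.

Shape 2 is a cubic bezier drawn with `<path>`. Its stroke #ff8800 means cut at S926, F727. After flipping Y the toolpath is (23.236,194.552) → (44.794,188.571) → (76.410,193.669) → (111.418,204.635) → (143.149,216.255) → (164.935,223.317).

G21
G90
G0 X4.465 Y122.175
M4 S286
G01 X44.401 Y122.175 F2486
G01 X44.401 Y56.203
G01 X4.465 Y56.203
G01 X4.465 Y122.175
M5
G0 X23.236 Y194.552
M4 S926
G01 X44.794 Y188.571 F727
G01 X76.410 Y193.669
G01 X111.418 Y204.635
G01 X143.149 Y216.255
G01 X164.935 Y223.317
M5
G0 X0.000 Y0.000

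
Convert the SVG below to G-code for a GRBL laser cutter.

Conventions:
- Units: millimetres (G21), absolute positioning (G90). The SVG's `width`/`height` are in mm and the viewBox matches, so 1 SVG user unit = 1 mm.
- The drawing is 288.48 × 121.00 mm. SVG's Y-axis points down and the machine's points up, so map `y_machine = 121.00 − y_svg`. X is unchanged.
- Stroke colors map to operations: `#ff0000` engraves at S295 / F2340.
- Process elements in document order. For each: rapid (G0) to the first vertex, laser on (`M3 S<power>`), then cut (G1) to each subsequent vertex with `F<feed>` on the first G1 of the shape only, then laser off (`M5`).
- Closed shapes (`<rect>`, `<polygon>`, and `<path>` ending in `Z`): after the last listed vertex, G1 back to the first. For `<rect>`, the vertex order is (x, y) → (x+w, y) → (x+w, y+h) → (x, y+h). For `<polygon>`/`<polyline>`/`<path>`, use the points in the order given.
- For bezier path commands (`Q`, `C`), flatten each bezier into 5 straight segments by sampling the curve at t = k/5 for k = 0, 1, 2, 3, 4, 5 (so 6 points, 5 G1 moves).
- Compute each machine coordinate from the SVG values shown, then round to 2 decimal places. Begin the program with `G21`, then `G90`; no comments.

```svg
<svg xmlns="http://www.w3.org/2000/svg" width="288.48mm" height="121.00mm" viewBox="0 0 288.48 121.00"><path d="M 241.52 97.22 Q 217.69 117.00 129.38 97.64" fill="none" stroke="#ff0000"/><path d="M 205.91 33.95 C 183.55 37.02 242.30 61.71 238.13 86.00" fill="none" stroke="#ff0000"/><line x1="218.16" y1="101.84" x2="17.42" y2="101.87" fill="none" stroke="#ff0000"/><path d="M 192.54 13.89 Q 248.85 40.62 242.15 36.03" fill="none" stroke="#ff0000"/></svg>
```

Since the viewBox matches the mm dimensions, user units are millimetres directly. The only transform is the Y-flip y_m = 121.00 − y_svg.

Shape 1 is a quadratic bezier drawn with `<path>`. Its stroke #ff0000 means engrave at S295, F2340. After flipping Y the toolpath is (241.52,23.78) → (229.41,17.43) → (212.14,14.22) → (189.71,14.13) → (162.12,17.18) → (129.38,23.36).

Shape 2 is a cubic bezier drawn with `<path>`. Its stroke #ff0000 means engrave at S295, F2340. After flipping Y the toolpath is (205.91,87.05) → (201.07,82.79) → (208.79,74.40) → (222.15,62.93) → (234.23,49.45) → (238.13,35.00).

Shape 3 is a line segment drawn with `<line>`. Its stroke #ff0000 means engrave at S295, F2340. After flipping Y the toolpath is (218.16,19.16) → (17.42,19.13).

Shape 4 is a quadratic bezier drawn with `<path>`. Its stroke #ff0000 means engrave at S295, F2340. After flipping Y the toolpath is (192.54,107.11) → (212.54,97.67) → (227.51,90.74) → (237.43,86.31) → (242.31,84.39) → (242.15,84.97).

G21
G90
G0 X241.52 Y23.78
M3 S295
G1 X229.41 Y17.43 F2340
G1 X212.14 Y14.22
G1 X189.71 Y14.13
G1 X162.12 Y17.18
G1 X129.38 Y23.36
M5
G0 X205.91 Y87.05
M3 S295
G1 X201.07 Y82.79 F2340
G1 X208.79 Y74.40
G1 X222.15 Y62.93
G1 X234.23 Y49.45
G1 X238.13 Y35.00
M5
G0 X218.16 Y19.16
M3 S295
G1 X17.42 Y19.13 F2340
M5
G0 X192.54 Y107.11
M3 S295
G1 X212.54 Y97.67 F2340
G1 X227.51 Y90.74
G1 X237.43 Y86.31
G1 X242.31 Y84.39
G1 X242.15 Y84.97
M5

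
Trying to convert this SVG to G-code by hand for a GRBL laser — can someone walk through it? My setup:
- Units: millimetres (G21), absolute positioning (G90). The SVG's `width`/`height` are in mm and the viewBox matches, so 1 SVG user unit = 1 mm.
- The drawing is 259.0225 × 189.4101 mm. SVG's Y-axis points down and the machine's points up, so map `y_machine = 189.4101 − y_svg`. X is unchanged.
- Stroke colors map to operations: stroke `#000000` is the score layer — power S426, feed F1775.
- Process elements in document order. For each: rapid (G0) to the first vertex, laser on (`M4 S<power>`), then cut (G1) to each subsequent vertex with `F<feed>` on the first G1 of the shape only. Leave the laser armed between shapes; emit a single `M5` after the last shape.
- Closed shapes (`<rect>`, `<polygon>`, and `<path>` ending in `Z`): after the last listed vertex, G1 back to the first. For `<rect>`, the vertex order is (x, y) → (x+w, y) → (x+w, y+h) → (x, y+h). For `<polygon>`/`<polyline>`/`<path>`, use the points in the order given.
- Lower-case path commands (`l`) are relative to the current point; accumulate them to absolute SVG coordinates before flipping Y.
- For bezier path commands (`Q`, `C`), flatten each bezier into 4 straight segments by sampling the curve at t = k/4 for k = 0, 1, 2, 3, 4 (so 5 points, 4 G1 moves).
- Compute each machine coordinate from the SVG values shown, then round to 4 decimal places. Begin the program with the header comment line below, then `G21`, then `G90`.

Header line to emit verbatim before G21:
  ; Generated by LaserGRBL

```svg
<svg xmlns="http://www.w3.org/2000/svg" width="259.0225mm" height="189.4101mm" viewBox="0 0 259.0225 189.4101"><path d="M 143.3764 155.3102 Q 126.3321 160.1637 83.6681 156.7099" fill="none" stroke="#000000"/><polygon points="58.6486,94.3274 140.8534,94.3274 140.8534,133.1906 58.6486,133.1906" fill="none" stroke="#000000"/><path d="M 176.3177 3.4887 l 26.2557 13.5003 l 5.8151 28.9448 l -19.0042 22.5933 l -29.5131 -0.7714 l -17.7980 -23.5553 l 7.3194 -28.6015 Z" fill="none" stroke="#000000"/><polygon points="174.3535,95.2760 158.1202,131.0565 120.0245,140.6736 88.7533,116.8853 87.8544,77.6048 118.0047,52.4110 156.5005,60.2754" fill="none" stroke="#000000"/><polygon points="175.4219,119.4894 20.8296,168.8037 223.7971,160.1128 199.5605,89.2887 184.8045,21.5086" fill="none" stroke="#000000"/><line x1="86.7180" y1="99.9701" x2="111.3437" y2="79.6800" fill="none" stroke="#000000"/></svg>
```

; Generated by LaserGRBL
G21
G90
G0 X143.3764 Y34.0999
M4 S426
G1 X133.2530 Y32.1924 F1775
G1 X119.9272 Y31.3232
G1 X103.3989 Y31.4925
G1 X83.6681 Y32.7002
G0 X58.6486 Y95.0827
M4 S426
G1 X140.8534 Y95.0827 F1775
G1 X140.8534 Y56.2195
G1 X58.6486 Y56.2195
G1 X58.6486 Y95.0827
G0 X176.3177 Y185.9214
M4 S426
G1 X202.5734 Y172.4211 F1775
G1 X208.3885 Y143.4763
G1 X189.3843 Y120.8830
G1 X159.8712 Y121.6544
G1 X142.0732 Y145.2097
G1 X149.3926 Y173.8112
G1 X176.3177 Y185.9214
G0 X174.3535 Y94.1341
M4 S426
G1 X158.1202 Y58.3536 F1775
G1 X120.0245 Y48.7365
G1 X88.7533 Y72.5248
G1 X87.8544 Y111.8053
G1 X118.0047 Y136.9991
G1 X156.5005 Y129.1347
G1 X174.3535 Y94.1341
G0 X175.4219 Y69.9207
M4 S426
G1 X20.8296 Y20.6064 F1775
G1 X223.7971 Y29.2973
G1 X199.5605 Y100.1214
G1 X184.8045 Y167.9015
G1 X175.4219 Y69.9207
G0 X86.7180 Y89.4400
M4 S426
G1 X111.3437 Y109.7301 F1775
M5

Since the viewBox matches the mm dimensions, user units are millimetres directly. The only transform is the Y-flip y_m = 189.4101 − y_svg.

Shape 1 is a quadratic bezier drawn with `<path>`. Its stroke #000000 means score at S426, F1775. After flipping Y the toolpath is (143.3764,34.0999) → (133.2530,32.1924) → (119.9272,31.3232) → (103.3989,31.4925) → (83.6681,32.7002).

Shape 2 is a rectangle drawn with `<polygon>`. Its stroke #000000 means score at S426, F1775. After flipping Y the toolpath is (58.6486,95.0827) → (140.8534,95.0827) → (140.8534,56.2195) → (58.6486,56.2195) → (58.6486,95.0827), returning to the start.

Shape 3 is a regular polygon drawn with `<path>`. Its stroke #000000 means score at S426, F1775. After flipping Y the toolpath is (176.3177,185.9214) → (202.5734,172.4211) → (208.3885,143.4763) → (189.3843,120.8830) → (159.8712,121.6544) → (142.0732,145.2097) → (149.3926,173.8112) → (176.3177,185.9214), returning to the start.

Shape 4 is a regular polygon drawn with `<polygon>`. Its stroke #000000 means score at S426, F1775. After flipping Y the toolpath is (174.3535,94.1341) → (158.1202,58.3536) → (120.0245,48.7365) → (88.7533,72.5248) → (87.8544,111.8053) → (118.0047,136.9991) → (156.5005,129.1347) → (174.3535,94.1341), returning to the start.

Shape 5 is a closed polygon drawn with `<polygon>`. Its stroke #000000 means score at S426, F1775. After flipping Y the toolpath is (175.4219,69.9207) → (20.8296,20.6064) → (223.7971,29.2973) → (199.5605,100.1214) → (184.8045,167.9015) → (175.4219,69.9207), returning to the start.

Shape 6 is a line segment drawn with `<line>`. Its stroke #000000 means score at S426, F1775. After flipping Y the toolpath is (86.7180,89.4400) → (111.3437,109.7301).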